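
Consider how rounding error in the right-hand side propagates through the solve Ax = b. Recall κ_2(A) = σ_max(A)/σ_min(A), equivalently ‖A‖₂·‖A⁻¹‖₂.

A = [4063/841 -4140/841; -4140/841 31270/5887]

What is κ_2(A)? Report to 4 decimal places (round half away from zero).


70.0000

form AᵀA = [40009/841 -293940/5887; -293940/5887 2161300/41209] with trace 4901/49 and determinant 100/49
solving λ² − 4901/49·λ + 100/49 = 0 gives λ = 100, 1/49
κ_2(A) = √(λ_max/λ_min) = √(100 / (1/49)) = 70.0000


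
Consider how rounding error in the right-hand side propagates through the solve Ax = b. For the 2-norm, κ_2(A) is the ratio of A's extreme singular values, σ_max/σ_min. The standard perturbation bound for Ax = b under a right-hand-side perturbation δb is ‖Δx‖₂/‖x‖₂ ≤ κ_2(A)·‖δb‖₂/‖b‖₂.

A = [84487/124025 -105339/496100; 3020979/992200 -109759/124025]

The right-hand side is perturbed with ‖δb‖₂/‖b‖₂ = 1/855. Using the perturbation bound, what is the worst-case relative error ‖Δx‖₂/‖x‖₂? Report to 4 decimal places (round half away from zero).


0.2830

AᵀA = [5700862297/585640000 -207840087/73205000; -207840087/73205000 121266457/146410000]; tr = 9897485/937024, det = 28561/14992384
char-poly roots: 169/16 and 169/937024
κ = σ_max/σ_min = (13/4)/(13/968) = 242.0000
worst-case relative error ≤ 242.0000 × 1/855 = 0.2830


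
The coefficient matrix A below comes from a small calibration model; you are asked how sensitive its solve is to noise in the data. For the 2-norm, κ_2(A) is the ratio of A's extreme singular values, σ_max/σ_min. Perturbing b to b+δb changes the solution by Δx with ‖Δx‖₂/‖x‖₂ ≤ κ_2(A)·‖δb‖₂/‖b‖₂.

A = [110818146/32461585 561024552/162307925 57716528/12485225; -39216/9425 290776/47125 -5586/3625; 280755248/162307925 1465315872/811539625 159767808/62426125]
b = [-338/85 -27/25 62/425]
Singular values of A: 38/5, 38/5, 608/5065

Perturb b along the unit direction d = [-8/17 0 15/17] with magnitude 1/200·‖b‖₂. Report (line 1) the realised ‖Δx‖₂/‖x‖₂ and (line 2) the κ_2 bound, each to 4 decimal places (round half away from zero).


0.0103
0.3166

largest singular value 38/5, smallest 608/5065
condition number: (38/5) ÷ (608/5065) = 63.3125
worst-case relative error ≤ 63.3125 × 1/200 = 0.3166
solve Ax = b  →  x = [-11.2870 -4.9880 11.2046]
‖b‖ = 4.1231, ‖x‖ = 16.6679
δb = ε·‖b‖·d = [-0.0097 0.0000 0.0182]; solving A·Δx = δb gives ‖Δx‖ = 0.1717
relative error = 0.0103
realised/bound (from unrounded values) ≈ 0.0325


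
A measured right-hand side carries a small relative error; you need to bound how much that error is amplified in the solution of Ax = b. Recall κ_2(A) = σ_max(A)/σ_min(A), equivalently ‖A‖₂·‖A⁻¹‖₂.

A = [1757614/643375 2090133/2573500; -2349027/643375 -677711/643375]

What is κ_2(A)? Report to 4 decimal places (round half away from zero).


257.3500

AᵀA = [344285392789/16557255625 200829855429/33114511250; 200829855429/33114511250 468693246001/264916090000]; tr = 9563615249/423865744, det = 3258025/423865744
eigenvalues of AᵀA: λ = (tr ± √(tr²−4·det))/2 = 361/16, 9025/26491609
κ_2(A) = √(λ_max/λ_min) = √((361/16) / (9025/26491609)) = 257.3500


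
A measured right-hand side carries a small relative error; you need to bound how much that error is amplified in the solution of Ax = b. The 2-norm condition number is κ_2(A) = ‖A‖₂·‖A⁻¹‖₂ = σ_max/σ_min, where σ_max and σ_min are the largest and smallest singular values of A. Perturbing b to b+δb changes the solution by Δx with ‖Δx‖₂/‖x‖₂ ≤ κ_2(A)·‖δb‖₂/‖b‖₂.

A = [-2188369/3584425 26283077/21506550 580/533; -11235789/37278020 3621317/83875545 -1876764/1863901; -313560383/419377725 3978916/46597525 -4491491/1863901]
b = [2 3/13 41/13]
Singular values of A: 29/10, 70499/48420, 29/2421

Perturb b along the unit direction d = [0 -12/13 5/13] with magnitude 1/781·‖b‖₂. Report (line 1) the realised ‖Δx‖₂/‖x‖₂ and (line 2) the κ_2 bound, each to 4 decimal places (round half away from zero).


σ_max = 29/10, σ_min = 29/2421
condition number: (29/10) ÷ (29/2421) = 242.1000
bound on ‖Δx‖/‖x‖: κ·ε = 242.1000·1/781 = 0.3100
solve Ax = b  →  x = [-66.5147 -47.3104 17.6526]
‖b‖₂ = 3.7417 and ‖x‖₂ = 83.5110
with δb = [0.0000 -0.0044 0.0018], A·Δx = δb → ‖Δx‖ = 0.4000
relative error = 0.0048
so the bound overstates the realised error by a factor of ≈ 64.7259 (computed from the unrounded values)

0.0048
0.3100


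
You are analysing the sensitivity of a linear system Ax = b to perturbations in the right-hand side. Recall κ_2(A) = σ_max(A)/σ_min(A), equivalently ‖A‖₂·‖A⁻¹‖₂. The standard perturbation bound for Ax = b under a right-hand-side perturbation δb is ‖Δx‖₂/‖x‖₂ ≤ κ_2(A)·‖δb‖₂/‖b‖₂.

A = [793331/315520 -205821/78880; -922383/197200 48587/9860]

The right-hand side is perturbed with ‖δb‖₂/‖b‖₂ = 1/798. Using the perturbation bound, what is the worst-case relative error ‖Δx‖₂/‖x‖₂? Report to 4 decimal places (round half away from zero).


0.4010

M = AᵀA = [8374291541/296960000 -439641279/14848000; -439641279/14848000 23081597/742400]. tr(M)=607135529/10240000, det(M)=35153041/1024000000
eigenvalues of AᵀA: λ = (tr ± √(tr²−4·det))/2 = 5929/100, 5929/10240000
so κ_2 = √((5929/100) / (5929/10240000)) = 320.0000
bound on ‖Δx‖/‖x‖: κ·ε = 320.0000·1/798 = 0.4010


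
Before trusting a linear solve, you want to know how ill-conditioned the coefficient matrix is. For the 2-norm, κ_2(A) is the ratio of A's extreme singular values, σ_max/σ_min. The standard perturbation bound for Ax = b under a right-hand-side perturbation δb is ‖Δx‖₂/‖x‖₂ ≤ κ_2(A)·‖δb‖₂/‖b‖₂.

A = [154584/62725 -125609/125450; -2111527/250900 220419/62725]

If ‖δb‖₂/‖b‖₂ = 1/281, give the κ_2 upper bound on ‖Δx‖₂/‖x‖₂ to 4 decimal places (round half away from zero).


1.3737

M = AᵀA = [7745417089/100721296 -806807925/25180324; -806807925/25180324 336185221/25180324]. tr(M)=53787917/595984, det(M)=130321/2383936
eigenvalues of AᵀA: λ = (tr ± √(tr²−4·det))/2 = 361/4, 361/595984
so κ_2 = √((361/4) / (361/595984)) = 386.0000
worst-case relative error ≤ 386.0000 × 1/281 = 1.3737


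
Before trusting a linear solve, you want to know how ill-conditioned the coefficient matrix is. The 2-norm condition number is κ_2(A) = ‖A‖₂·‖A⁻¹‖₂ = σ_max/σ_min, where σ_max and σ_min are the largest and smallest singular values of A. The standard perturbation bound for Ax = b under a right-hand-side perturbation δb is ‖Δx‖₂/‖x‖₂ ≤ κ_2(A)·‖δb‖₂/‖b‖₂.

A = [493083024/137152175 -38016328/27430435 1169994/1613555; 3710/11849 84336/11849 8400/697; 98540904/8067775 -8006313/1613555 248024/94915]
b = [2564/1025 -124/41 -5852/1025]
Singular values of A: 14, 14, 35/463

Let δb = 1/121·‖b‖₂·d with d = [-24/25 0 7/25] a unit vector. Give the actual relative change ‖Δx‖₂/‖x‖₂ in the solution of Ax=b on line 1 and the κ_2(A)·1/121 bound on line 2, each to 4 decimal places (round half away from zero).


σ_max = 14, σ_min = 35/463
κ_2(A) = 14 / (35/463) = 185.2000
worst-case relative error ≤ 185.2000 × 1/121 = 1.5306
solve Ax = b  →  x = [21.6560 41.2121 -25.1529]
2-norm of b is 6.9282; of x, 52.9158
re-solving with b+δb shifts x by Δx of norm 0.7574
dividing the unrounded norms, ‖Δx‖/‖x‖ = 0.0143
so the bound overstates the realised error by a factor of ≈ 106.9284 (computed from the unrounded values)

0.0143
1.5306


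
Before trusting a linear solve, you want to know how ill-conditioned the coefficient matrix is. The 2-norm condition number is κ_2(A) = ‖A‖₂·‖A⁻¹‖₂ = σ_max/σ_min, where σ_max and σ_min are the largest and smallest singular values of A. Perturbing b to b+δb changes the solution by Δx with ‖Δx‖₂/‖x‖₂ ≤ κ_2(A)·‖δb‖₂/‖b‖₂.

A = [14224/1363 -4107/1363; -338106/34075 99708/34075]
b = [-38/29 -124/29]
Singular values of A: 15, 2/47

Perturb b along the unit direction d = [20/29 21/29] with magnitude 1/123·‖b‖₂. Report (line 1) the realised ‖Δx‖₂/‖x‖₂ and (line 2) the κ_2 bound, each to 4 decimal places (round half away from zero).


0.0091
2.8659

from the listed singular values, σ₁ = 15, σ_n = 2/47
κ = σ_max/σ_min = 15/(2/47) = 352.5000
bound on ‖Δx‖/‖x‖: κ·ε = 352.5000·1/123 = 2.8659
solve Ax = b  →  x = [-26.1920 -90.2773]
‖b‖ = 4.4721, ‖x‖ = 94.0001
Δx = A⁻¹·δb where δb = 1/123·4.4721·d; ‖Δx‖ = 0.8544
relative error = 0.0091
realised/bound (from unrounded values) ≈ 0.0032


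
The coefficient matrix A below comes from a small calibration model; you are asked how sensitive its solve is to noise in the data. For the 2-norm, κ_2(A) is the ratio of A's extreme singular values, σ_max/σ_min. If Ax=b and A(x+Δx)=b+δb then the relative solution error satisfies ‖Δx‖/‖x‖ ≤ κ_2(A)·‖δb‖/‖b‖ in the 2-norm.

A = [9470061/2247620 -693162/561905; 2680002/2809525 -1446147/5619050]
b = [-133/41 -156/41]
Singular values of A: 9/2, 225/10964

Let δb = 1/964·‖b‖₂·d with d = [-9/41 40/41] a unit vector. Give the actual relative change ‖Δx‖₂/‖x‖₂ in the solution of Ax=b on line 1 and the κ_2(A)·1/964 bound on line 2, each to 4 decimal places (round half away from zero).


0.0017
0.2275

largest singular value 9/2, smallest 225/10964
κ_2(A) = (9/2) / (225/10964) = 219.2800
bound on ‖Δx‖/‖x‖: κ·ε = 219.2800·1/964 = 0.2275
solve Ax = b  →  x = [-41.7856 -140.0903]
‖b‖₂ = 5.0000 and ‖x‖₂ = 146.1894
δb = ε·‖b‖·d = [-0.0011 0.0051]; solving A·Δx = δb gives ‖Δx‖ = 0.2527
dividing the unrounded norms, ‖Δx‖/‖x‖ = 0.0017
so the bound overstates the realised error by a factor of ≈ 131.5704 (computed from the unrounded values)


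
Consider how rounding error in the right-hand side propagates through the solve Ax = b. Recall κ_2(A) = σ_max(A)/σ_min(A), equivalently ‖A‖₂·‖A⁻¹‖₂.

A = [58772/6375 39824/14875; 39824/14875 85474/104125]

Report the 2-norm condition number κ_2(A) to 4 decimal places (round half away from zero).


form AᵀA = [293642896/3186225 199836832/7434525; 199836832/7434525 136027844/17347225] with trace 624510100/6245001 and determinant 1000000/6245001
solving λ² − 624510100/6245001·λ + 1000000/6245001 = 0 gives λ = 100, 10000/6245001
σ_max=√100=10, σ_min=√(10000/6245001)=(100/2499) → κ = 249.9000

249.9000


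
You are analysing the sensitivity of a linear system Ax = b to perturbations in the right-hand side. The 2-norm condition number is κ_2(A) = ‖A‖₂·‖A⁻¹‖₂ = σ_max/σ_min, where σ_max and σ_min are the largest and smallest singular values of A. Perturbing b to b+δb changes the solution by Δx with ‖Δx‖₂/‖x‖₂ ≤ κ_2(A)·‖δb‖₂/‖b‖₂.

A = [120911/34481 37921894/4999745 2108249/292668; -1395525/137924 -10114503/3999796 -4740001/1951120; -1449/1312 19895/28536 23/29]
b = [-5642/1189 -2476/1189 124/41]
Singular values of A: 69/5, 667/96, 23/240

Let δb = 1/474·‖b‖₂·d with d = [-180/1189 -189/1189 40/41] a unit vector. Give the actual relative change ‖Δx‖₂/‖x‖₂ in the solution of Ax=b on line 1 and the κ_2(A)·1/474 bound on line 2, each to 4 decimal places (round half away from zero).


0.0032
0.3038

σ_max = 69/5, σ_min = 23/240
κ = σ_max/σ_min = (69/5)/(23/240) = 144.0000
bound on ‖Δx‖/‖x‖: κ·ε = 144.0000·1/474 = 0.3038
solve Ax = b  →  x = [0.3169 -29.1491 29.8787]
2-norm of b is 6.0000; of x, 41.7434
with δb = [-0.0019 -0.0020 0.0123], A·Δx = δb → ‖Δx‖ = 0.1321
relative error = 0.0032
so the bound overstates the realised error by a factor of ≈ 96.0097 (computed from the unrounded values)


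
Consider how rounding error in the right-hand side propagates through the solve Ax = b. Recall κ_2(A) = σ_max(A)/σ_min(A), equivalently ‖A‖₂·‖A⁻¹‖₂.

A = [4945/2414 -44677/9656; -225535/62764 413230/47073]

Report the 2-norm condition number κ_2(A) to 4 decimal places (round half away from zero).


85.2000

form AᵀA = [233205125/13630864 -1677514495/40892592; -1677514495/40892592 48320229481/490711104] with trace 335595349/2903616 and determinant 85470025/46457856
λ_max, λ_min = (335595349/2903616 ± √112562195237404201/8430985875456)/2 = 1849/16, 46225/2903616
so κ_2 = √((1849/16) / (46225/2903616)) = 85.2000


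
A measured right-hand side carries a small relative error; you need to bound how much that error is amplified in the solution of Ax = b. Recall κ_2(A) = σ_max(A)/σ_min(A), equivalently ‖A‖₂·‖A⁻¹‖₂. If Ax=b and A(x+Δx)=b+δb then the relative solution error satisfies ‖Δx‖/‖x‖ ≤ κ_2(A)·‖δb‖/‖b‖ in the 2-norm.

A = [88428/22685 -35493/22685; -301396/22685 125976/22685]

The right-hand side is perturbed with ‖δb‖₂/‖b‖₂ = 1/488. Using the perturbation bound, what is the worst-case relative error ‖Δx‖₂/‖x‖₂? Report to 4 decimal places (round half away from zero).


M = AᵀA = [3946362400/20584369 -1644289500/20584369; -1644289500/20584369 685188225/20584369]. tr(M)=27405625/121801, det(M)=90000/121801
solving λ² − 27405625/121801·λ + 90000/121801 = 0 gives λ = 225, 400/121801
σ_max=√225=15, σ_min=√(400/121801)=(20/349) → κ = 261.7500
perturbation bound = 261.7500·1/488 = 0.5364

0.5364


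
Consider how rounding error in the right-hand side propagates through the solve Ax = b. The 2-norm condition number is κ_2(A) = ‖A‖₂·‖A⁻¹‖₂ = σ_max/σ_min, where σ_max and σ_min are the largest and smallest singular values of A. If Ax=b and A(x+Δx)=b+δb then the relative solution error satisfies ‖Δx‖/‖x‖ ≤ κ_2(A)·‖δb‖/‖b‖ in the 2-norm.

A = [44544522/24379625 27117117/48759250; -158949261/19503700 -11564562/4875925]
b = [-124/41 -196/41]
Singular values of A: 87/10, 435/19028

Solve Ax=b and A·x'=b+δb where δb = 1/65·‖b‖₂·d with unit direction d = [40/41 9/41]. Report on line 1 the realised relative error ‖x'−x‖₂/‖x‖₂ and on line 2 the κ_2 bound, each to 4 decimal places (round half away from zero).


0.0218
5.8548

from the listed singular values, σ₁ = 87/10, σ_n = 435/19028
κ_2(A) = (87/10) / (435/19028) = 380.5600
perturbation bound = 380.5600·1/65 = 5.8548
solve Ax = b  →  x = [49.4330 -167.8426]
‖b‖₂ = 5.6569 and ‖x‖₂ = 174.9707
re-solving with b+δb shifts x by Δx of norm 3.8068
realised ‖Δx‖/‖x‖ = 0.0218
realised/bound (from unrounded values) ≈ 0.0037


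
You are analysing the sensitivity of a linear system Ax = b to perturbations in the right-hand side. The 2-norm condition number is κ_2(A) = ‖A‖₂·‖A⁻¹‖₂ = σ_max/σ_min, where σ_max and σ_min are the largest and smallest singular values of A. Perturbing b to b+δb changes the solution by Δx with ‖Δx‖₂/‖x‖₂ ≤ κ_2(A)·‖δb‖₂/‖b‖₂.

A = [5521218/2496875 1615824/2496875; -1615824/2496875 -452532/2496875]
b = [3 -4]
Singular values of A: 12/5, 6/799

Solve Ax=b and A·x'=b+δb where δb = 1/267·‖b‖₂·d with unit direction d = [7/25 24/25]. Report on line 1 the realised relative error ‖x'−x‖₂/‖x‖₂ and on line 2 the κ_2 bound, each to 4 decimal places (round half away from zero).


largest singular value 12/5, smallest 6/799
κ = σ_max/σ_min = (12/5)/(6/799) = 319.6000
perturbation bound = 319.6000·1/267 = 1.1970
solve Ax = b  →  x = [113.4600 -383.0533]
‖b‖₂ = 5.0000 and ‖x‖₂ = 399.5035
δb = ε·‖b‖·d = [0.0052 0.0180]; solving A·Δx = δb gives ‖Δx‖ = 2.4938
relative error = 0.0062
tightness: 0.0062 against a bound of 1.1970 (unrounded ratio ≈ 0.0052)

0.0062
1.1970


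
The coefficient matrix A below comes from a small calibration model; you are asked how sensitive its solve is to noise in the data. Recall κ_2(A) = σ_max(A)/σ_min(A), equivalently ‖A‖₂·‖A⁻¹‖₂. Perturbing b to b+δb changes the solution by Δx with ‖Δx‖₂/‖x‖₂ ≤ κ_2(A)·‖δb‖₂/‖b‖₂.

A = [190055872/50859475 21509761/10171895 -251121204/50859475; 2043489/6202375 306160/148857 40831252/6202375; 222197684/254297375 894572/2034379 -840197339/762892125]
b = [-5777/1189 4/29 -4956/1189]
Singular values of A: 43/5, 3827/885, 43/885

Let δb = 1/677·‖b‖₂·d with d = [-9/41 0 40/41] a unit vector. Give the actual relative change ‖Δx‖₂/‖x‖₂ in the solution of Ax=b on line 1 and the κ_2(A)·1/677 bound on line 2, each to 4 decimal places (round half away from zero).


largest singular value 43/5, smallest 43/885
κ = σ_max/σ_min = (43/5)/(43/885) = 177.0000
perturbation bound = 177.0000·1/677 = 0.2614
solve Ax = b  →  x = [-41.6522 44.0734 -11.6641]
‖b‖₂ = 6.4031 and ‖x‖₂ = 61.7529
Δx = A⁻¹·δb where δb = 1/677·6.4031·d; ‖Δx‖ = 0.1947
dividing the unrounded norms, ‖Δx‖/‖x‖ = 0.0032
so the bound overstates the realised error by a factor of ≈ 82.9399 (computed from the unrounded values)

0.0032
0.2614


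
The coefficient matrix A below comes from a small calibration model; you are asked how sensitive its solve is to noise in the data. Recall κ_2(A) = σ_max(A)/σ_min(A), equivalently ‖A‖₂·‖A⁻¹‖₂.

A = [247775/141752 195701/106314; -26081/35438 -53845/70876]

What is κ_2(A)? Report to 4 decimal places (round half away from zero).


282.0000

AᵀA = [427668329/118897216 336779905/89172912; 336779905/89172912 1060882141/267518736]; tr = 9622525/1272384, det = 14641/20358144
solving λ² − 9622525/1272384·λ + 14641/20358144 = 0 gives λ = 121/16, 121/1272384
κ_2(A) = √(λ_max/λ_min) = √((121/16) / (121/1272384)) = 282.0000


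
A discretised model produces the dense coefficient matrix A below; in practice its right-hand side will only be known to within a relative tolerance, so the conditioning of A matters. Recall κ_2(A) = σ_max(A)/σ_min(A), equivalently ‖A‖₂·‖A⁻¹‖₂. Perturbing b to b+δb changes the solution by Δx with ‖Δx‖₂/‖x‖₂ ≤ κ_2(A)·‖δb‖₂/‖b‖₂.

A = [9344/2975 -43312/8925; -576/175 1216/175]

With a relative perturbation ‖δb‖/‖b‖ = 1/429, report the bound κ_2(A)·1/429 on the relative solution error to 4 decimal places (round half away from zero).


0.0367

form AᵀA = [7327744/354025 -8095744/212415; -8095744/212415 228876544/3186225] with trace 204032/2205 and determinant 1048576/30625
char-poly roots: 2304/25 and 4096/11025
κ = σ_max/σ_min = (48/5)/(64/105) = 15.7500
perturbation bound = 15.7500·1/429 = 0.0367


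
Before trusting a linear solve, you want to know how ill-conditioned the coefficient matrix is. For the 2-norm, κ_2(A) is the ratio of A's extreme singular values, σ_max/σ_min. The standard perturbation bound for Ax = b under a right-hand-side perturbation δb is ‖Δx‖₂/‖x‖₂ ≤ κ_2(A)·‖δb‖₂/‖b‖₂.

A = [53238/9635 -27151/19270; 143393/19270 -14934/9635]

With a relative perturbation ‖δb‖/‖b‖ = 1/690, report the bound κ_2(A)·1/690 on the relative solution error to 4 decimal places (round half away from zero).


form AᵀA = [1275947641/14853316 -71737920/3713329; -71737920/3713329 65170969/14853316] with trace 398905/4418 and determinant 130321/35344
eigenvalues of AᵀA: λ = (tr ± √(tr²−4·det))/2 = 361/4, 361/8836
so κ_2 = √((361/4) / (361/8836)) = 47.0000
perturbation bound = 47.0000·1/690 = 0.0681

0.0681


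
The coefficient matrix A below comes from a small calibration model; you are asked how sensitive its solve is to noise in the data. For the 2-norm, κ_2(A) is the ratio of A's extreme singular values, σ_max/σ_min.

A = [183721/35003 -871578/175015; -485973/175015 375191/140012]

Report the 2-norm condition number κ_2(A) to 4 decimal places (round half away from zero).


M = AᵀA = [3737041186/105987025 -569440431/16957924; -569440431/16957924 54233835721/1695792400]. tr(M)=135584417/2016400, det(M)=2825761/50410000
char-poly roots: 1681/25 and 1681/2016400
so κ_2 = √((1681/25) / (1681/2016400)) = 284.0000

284.0000


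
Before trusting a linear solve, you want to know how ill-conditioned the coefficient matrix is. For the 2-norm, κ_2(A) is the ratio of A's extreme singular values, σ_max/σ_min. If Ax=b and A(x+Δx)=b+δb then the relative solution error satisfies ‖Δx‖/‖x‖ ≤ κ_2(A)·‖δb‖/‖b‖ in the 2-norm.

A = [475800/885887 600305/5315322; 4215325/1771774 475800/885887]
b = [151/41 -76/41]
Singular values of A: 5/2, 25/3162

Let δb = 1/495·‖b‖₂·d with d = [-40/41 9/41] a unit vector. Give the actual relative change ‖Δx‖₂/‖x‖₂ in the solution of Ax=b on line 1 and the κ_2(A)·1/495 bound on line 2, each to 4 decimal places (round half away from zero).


from the listed singular values, σ₁ = 5/2, σ_n = 25/3162
condition number: (5/2) ÷ (25/3162) = 316.2000
bound on ‖Δx‖/‖x‖: κ·ε = 316.2000·1/495 = 0.6388
solve Ax = b  →  x = [110.6654 -493.6683]
‖b‖ = 4.1231, ‖x‖ = 505.9202
with δb = [-0.0081 0.0018], A·Δx = δb → ‖Δx‖ = 1.0535
dividing the unrounded norms, ‖Δx‖/‖x‖ = 0.0021
so the bound overstates the realised error by a factor of ≈ 306.7592 (computed from the unrounded values)

0.0021
0.6388


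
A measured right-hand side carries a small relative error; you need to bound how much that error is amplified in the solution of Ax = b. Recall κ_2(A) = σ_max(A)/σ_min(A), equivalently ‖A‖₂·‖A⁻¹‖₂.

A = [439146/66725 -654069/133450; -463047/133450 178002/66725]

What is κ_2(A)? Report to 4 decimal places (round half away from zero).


157.0000

form AᵀA = [3411105057/61622500 -639541656/15405625; -639541656/15405625 1918841193/61622500] with trace 4263957/49298 and determinant 74805201/246490000
eigenvalues of AᵀA: λ = (tr ± √(tr²−4·det))/2 = 8649/100, 8649/2464900
σ_max=√(8649/100)=(93/10), σ_min=√(8649/2464900)=(93/1570) → κ = 157.0000


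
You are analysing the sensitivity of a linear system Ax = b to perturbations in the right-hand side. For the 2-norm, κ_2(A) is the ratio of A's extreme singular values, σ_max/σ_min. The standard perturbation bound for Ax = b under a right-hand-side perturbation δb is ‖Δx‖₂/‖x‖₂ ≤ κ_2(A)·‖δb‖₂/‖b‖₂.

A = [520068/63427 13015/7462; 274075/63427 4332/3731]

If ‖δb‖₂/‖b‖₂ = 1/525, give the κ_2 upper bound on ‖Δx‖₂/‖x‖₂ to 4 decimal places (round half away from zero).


M = AᵀA = [1195805641/13920361 268919730/13920361; 268919730/13920361 244455121/55681444]. tr(M)=2990885/33124, det(M)=130321/33124
solving λ² − 2990885/33124·λ + 130321/33124 = 0 gives λ = 361/4, 361/8281
κ_2(A) = √(λ_max/λ_min) = √((361/4) / (361/8281)) = 45.5000
perturbation bound = 45.5000·1/525 = 0.0867

0.0867


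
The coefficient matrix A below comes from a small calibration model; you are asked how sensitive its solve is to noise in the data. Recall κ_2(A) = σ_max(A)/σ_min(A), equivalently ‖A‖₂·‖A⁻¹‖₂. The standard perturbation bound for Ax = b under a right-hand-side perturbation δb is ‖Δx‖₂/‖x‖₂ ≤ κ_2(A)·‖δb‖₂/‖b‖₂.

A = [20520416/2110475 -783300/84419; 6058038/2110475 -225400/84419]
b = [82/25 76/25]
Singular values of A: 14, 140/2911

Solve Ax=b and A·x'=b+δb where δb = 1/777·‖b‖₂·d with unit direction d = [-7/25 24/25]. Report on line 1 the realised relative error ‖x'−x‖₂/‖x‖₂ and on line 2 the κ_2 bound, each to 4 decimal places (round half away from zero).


0.0029
0.3746

σ_max = 14, σ_min = 140/2911
κ_2(A) = 14 / (140/2911) = 291.1000
bound on ‖Δx‖/‖x‖: κ·ε = 291.1000·1/777 = 0.3746
solve Ax = b  →  x = [28.8867 29.9167]
‖b‖₂ = 4.4721 and ‖x‖₂ = 41.5867
with δb = [-0.0016 0.0055], A·Δx = δb → ‖Δx‖ = 0.1197
relative error = 0.0029
realised/bound (from unrounded values) ≈ 0.0077


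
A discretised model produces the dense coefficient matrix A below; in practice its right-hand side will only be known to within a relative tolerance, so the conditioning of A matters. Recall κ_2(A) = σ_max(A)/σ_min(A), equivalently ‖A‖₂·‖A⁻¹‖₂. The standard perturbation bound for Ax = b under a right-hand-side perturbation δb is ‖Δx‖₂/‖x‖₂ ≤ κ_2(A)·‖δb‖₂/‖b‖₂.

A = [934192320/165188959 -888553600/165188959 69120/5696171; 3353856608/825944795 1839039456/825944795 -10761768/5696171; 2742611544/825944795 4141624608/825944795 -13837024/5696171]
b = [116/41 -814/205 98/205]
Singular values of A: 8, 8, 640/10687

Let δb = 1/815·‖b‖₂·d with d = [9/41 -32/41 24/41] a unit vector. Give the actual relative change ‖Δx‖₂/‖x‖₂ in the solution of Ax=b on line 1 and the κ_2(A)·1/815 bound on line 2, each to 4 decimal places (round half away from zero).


0.0015
0.1639

from the listed singular values, σ₁ = 8, σ_n = 640/10687
κ_2(A) = 8 / (640/10687) = 133.5875
perturbation bound = 133.5875·1/815 = 0.1639
solve Ax = b  →  x = [17.7391 18.2635 61.7519]
‖b‖₂ = 4.8990 and ‖x‖₂ = 66.7947
Δx = A⁻¹·δb where δb = 1/815·4.8990·d; ‖Δx‖ = 0.1004
relative error = 0.0015
so the bound overstates the realised error by a factor of ≈ 109.0753 (computed from the unrounded values)


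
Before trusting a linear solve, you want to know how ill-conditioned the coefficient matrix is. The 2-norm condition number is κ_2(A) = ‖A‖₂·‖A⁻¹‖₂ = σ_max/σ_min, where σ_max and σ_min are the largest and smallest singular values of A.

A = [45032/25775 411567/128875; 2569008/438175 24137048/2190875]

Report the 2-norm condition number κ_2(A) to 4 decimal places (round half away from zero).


form AᵀA = [11497375552/307195729 107783207064/1535978645; 107783207064/1535978645 1010480069521/7679893225] with trace 4491053489/26574025 and determinant 7311616/26574025
λ_max, λ_min = (4491053489/26574025 ± √20168784244793575521/706178804700625)/2 = 169, 43264/26574025
σ_max=√169=13, σ_min=√(43264/26574025)=(208/5155) → κ = 322.1875

322.1875


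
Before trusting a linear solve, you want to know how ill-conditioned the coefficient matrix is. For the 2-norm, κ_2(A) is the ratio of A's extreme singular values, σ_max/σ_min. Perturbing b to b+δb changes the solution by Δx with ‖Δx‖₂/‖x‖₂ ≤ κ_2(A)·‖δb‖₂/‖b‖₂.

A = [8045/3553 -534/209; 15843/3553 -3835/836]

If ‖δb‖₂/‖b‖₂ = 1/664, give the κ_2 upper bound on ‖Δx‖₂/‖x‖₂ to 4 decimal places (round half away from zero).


0.0787

AᵀA = [1092466/43681 -4584825/174724; -4584825/174724 19269721/698896]; tr = 36749177/698896, det = 707281/698896
char-poly roots: 841/16 and 841/43681
κ = σ_max/σ_min = (29/4)/(29/209) = 52.2500
perturbation bound = 52.2500·1/664 = 0.0787


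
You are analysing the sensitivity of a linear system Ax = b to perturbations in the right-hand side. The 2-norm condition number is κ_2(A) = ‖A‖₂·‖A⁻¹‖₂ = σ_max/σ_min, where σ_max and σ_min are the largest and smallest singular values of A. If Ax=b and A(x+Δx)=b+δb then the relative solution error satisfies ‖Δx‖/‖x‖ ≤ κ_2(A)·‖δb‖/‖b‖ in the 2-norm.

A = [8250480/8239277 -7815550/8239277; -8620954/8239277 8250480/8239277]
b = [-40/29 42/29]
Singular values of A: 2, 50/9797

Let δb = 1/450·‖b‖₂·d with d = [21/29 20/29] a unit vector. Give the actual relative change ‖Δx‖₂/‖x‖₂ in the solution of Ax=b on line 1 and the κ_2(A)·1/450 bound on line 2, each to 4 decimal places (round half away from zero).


largest singular value 2, smallest 50/9797
κ_2(A) = 2 / (50/9797) = 391.8800
worst-case relative error ≤ 391.8800 × 1/450 = 0.8708
solve Ax = b  →  x = [-0.7241 0.6897]
‖b‖ = 2.0000, ‖x‖ = 1.0000
δb = ε·‖b‖·d = [0.0032 0.0031]; solving A·Δx = δb gives ‖Δx‖ = 0.8708
dividing the unrounded norms, ‖Δx‖/‖x‖ = 0.8708
tightness: 0.8708 against a bound of 0.8708; the bound is attained (ratio 1)

0.8708
0.8708


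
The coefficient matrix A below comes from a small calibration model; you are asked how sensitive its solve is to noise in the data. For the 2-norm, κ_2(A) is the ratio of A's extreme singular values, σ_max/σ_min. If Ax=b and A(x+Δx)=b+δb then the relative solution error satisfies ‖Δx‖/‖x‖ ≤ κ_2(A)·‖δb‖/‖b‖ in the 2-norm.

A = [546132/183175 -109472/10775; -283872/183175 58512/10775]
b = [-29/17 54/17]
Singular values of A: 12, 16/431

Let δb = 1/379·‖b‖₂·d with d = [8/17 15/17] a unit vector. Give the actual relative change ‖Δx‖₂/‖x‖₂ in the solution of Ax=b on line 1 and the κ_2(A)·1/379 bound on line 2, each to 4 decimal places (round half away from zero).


0.0048
0.8529

σ_max = 12, σ_min = 16/431
condition number: 12 ÷ (16/431) = 323.2500
worst-case relative error ≤ 323.2500 × 1/379 = 0.8529
solve Ax = b  →  x = [51.6500 15.3250]
‖b‖₂ = 3.6056 and ‖x‖₂ = 53.8756
Δx = A⁻¹·δb where δb = 1/379·3.6056·d; ‖Δx‖ = 0.2563
realised ‖Δx‖/‖x‖ = 0.0048
tightness: 0.0048 against a bound of 0.8529 (unrounded ratio ≈ 0.0056)


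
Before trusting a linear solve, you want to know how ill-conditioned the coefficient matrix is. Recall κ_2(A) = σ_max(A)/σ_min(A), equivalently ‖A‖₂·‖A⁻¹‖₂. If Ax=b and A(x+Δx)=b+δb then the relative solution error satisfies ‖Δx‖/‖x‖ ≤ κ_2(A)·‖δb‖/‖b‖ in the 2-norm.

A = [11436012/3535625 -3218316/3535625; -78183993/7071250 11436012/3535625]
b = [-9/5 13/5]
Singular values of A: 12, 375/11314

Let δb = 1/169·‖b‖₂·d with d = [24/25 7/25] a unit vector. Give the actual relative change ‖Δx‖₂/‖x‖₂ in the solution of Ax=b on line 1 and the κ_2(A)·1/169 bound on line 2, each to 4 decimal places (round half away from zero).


0.0187
2.1423

largest singular value 12, smallest 375/11314
κ = σ_max/σ_min = 12/(375/11314) = 362.0480
bound on ‖Δx‖/‖x‖: κ·ε = 362.0480·1/169 = 2.1423
solve Ax = b  →  x = [-8.6878 -28.8938]
‖b‖₂ = 3.1623 and ‖x‖₂ = 30.1717
re-solving with b+δb shifts x by Δx of norm 0.5645
dividing the unrounded norms, ‖Δx‖/‖x‖ = 0.0187
realised/bound (from unrounded values) ≈ 0.0087


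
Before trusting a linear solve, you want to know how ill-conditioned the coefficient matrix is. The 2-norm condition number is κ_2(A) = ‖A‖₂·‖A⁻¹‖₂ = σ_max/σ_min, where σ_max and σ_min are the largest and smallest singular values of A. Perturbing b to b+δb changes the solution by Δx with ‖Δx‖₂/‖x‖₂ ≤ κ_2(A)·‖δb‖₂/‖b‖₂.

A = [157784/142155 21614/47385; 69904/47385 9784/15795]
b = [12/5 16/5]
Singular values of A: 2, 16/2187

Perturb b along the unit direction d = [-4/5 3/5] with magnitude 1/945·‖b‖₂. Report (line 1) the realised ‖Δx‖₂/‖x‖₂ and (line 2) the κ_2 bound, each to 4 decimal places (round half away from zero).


0.2893
0.2893

σ_max = 2, σ_min = 16/2187
κ_2(A) = 2 / (16/2187) = 273.3750
κ_2(A)·‖δb‖/‖b‖ = 0.2893
solve Ax = b  →  x = [1.8462 0.7692]
‖b‖ = 4.0000, ‖x‖ = 2.0000
re-solving with b+δb shifts x by Δx of norm 0.5786
relative error = 0.2893
tightness: 0.2893 against a bound of 0.2893; the bound is attained (ratio 1)


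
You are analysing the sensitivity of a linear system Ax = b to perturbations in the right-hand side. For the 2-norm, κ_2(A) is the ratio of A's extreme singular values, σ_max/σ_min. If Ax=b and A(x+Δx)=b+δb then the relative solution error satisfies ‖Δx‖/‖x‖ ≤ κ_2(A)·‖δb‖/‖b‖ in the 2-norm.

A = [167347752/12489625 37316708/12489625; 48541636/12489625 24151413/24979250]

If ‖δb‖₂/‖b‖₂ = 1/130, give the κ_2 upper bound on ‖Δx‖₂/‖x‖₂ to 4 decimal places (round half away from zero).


AᵀA = [48578496840016/249585172225 2185933358466/49917034445; 2185933358466/49917034445 9845500053961/998340688900]; tr = 4858048481/23755876, det = 6690585616/3711855625
solving λ² − 4858048481/23755876·λ + 6690585616/3711855625 = 0 gives λ = 20449/100, 1308736/148474225
κ_2(A) = √(λ_max/λ_min) = √((20449/100) / (1308736/148474225)) = 152.3125
perturbation bound = 152.3125·1/130 = 1.1716

1.1716


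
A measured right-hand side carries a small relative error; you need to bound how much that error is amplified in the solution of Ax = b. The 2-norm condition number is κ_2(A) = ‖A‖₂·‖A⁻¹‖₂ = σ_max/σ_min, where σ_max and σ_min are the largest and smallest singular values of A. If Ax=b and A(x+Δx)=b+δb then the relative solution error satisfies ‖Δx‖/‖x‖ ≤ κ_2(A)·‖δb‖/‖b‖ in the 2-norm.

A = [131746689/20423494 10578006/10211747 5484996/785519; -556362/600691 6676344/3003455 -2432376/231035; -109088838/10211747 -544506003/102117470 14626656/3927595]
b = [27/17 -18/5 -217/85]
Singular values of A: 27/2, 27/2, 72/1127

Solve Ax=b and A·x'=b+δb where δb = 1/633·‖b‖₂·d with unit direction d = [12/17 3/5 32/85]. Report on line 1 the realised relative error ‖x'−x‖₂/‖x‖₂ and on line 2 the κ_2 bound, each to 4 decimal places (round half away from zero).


σ_max = 27/2, σ_min = 72/1127
κ_2(A) = (27/2) / (72/1127) = 211.3125
perturbation bound = 211.3125·1/633 = 0.3338
solve Ax = b  →  x = [11.9708 -28.1522 -6.6551]
2-norm of b is 4.6904; of x, 31.3071
re-solving with b+δb shifts x by Δx of norm 0.1160
dividing the unrounded norms, ‖Δx‖/‖x‖ = 0.0037
so the bound overstates the realised error by a factor of ≈ 90.1085 (computed from the unrounded values)

0.0037
0.3338


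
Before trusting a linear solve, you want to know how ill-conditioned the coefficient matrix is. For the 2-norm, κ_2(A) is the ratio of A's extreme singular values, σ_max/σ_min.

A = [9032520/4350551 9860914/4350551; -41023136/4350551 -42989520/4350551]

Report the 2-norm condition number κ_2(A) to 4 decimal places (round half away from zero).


228.6875

AᵀA = [1049663358016/11259544321 1102102218000/11259544321; 1102102218000/11259544321 1157249526916/11259544321]; tr = 2624153252/13388281, det = 9834496/13388281
λ_max, λ_min = (2624153252/13388281 ± √6885653621998410000/179246068134961)/2 = 196, 50176/13388281
κ_2(A) = √(λ_max/λ_min) = √(196 / (50176/13388281)) = 228.6875


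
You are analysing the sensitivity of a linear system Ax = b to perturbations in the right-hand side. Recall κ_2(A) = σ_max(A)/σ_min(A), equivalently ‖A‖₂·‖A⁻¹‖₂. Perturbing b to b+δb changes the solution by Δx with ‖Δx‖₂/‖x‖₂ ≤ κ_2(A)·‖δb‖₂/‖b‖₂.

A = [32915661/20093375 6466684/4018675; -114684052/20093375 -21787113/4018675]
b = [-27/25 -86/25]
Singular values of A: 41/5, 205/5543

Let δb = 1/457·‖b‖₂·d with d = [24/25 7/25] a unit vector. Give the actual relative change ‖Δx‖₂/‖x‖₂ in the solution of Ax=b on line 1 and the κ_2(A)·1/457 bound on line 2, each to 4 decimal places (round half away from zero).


largest singular value 41/5, smallest 205/5543
κ = σ_max/σ_min = (41/5)/(205/5543) = 221.7200
bound on ‖Δx‖/‖x‖: κ·ε = 221.7200·1/457 = 0.4852
solve Ax = b  →  x = [37.5601 -38.9077]
‖b‖₂ = 3.6056 and ‖x‖₂ = 54.0793
Δx = A⁻¹·δb where δb = 1/457·3.6056·d; ‖Δx‖ = 0.2133
realised ‖Δx‖/‖x‖ = 0.0039
realised/bound (from unrounded values) ≈ 0.0081

0.0039
0.4852


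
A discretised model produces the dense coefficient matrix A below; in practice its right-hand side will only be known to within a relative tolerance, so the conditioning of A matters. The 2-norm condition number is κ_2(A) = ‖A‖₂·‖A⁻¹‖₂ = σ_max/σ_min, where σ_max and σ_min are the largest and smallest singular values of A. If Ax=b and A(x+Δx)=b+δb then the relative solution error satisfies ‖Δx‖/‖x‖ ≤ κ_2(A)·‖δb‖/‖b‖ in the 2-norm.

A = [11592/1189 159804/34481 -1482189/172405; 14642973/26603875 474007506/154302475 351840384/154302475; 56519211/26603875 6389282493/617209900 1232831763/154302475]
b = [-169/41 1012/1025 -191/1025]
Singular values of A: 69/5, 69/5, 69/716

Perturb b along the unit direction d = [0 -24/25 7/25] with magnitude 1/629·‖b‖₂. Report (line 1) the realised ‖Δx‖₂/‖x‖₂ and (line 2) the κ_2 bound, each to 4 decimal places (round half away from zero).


0.0067
0.2277

σ_max = 69/5, σ_min = 69/716
condition number: (69/5) ÷ (69/716) = 143.2000
bound on ‖Δx‖/‖x‖: κ·ε = 143.2000·1/629 = 0.2277
solve Ax = b  →  x = [-7.3663 5.3466 -4.9919]
2-norm of b is 4.2426; of x, 10.3811
δb = ε·‖b‖·d = [0.0000 -0.0065 0.0019]; solving A·Δx = δb gives ‖Δx‖ = 0.0700
dividing the unrounded norms, ‖Δx‖/‖x‖ = 0.0067
so the bound overstates the realised error by a factor of ≈ 33.7666 (computed from the unrounded values)


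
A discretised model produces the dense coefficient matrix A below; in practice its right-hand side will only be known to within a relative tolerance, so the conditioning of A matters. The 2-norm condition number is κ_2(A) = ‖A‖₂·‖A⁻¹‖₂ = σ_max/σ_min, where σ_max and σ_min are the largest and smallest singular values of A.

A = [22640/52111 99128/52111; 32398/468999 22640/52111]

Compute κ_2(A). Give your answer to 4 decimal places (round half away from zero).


AᵀA = [25322884/130850721 12452000/14538969; 12452000/14538969 6150464/1615441]; tr = 311428/77841, det = 256/77841
eigenvalues of AᵀA: λ = (tr ± √(tr²−4·det))/2 = 4, 64/77841
σ_max=√4=2, σ_min=√(64/77841)=(8/279) → κ = 69.7500

69.7500


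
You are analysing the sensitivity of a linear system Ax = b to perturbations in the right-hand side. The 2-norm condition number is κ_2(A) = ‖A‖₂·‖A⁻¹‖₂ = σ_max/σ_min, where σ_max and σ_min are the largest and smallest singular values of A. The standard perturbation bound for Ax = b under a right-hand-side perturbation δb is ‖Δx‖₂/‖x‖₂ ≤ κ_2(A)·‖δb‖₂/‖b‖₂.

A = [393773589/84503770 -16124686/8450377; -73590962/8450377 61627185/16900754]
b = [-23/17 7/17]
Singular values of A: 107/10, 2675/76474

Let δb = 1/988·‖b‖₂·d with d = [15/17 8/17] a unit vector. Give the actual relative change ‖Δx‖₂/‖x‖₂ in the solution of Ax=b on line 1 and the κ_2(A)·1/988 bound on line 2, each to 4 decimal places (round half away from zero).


0.0014
0.3096

from the listed singular values, σ₁ = 107/10, σ_n = 2675/76474
κ = σ_max/σ_min = (107/10)/(2675/76474) = 305.8960
worst-case relative error ≤ 305.8960 × 1/988 = 0.3096
solve Ax = b  →  x = [-11.0818 -26.3534]
‖b‖₂ = 1.4142 and ‖x‖₂ = 28.5886
δb = ε·‖b‖·d = [0.0013 0.0007]; solving A·Δx = δb gives ‖Δx‖ = 0.0409
dividing the unrounded norms, ‖Δx‖/‖x‖ = 0.0014
tightness: 0.0014 against a bound of 0.3096 (unrounded ratio ≈ 0.0046)


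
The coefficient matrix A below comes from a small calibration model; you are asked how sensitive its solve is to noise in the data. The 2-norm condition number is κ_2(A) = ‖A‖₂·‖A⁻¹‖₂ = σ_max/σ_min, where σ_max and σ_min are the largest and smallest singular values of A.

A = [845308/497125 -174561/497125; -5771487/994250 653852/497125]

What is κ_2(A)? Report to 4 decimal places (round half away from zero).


form AᵀA = [57869191441/1581652900 -130202046/15816529; -130202046/15816529 732790369/395413225] with trace 36169157/940900 and determinant 923521/23522500
char-poly roots: 961/25 and 961/940900
so κ_2 = √((961/25) / (961/940900)) = 194.0000

194.0000


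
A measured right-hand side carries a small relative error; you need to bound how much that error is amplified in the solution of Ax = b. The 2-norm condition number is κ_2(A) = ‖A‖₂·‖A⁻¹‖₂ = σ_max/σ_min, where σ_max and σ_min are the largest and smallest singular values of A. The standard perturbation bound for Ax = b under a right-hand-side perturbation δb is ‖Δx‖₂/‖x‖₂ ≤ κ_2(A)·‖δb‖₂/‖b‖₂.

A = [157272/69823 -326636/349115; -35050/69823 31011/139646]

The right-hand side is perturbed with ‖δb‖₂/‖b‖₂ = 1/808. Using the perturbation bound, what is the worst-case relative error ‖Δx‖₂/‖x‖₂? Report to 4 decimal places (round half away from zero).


AᵀA = [15444964/2900209 -32176107/14501045; -32176107/14501045 268177489/290020900]; tr = 10725881/1716100, det = 16/17161
eigenvalues of AᵀA: λ = (tr ± √(tr²−4·det))/2 = 25/4, 64/429025
κ = σ_max/σ_min = (5/2)/(8/655) = 204.6875
worst-case relative error ≤ 204.6875 × 1/808 = 0.2533

0.2533
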